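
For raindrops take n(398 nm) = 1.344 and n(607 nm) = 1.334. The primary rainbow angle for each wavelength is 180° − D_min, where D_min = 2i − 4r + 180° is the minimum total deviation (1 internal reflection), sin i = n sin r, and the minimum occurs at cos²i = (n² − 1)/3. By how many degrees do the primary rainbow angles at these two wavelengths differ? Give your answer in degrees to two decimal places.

At 398 nm (n = 1.344): cos²i = 0.26878 → i = 58.772°, r = 39.512°, D_min = 139.495°, rainbow angle = 40.505°.
At 607 nm (n = 1.334): cos²i = 0.25985 → i = 59.352°, r = 40.159°, D_min = 138.067°, rainbow angle = 41.933°.
Angular width = |40.505° − 41.933°| = 1.428°.

1.43°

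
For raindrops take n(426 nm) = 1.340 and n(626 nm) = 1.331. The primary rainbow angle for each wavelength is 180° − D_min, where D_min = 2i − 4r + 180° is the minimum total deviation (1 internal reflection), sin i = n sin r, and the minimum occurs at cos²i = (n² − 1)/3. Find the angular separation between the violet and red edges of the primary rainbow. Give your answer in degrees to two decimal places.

At 426 nm (n = 1.340): cos²i = 0.26520 → i = 59.004°, r = 39.770°, D_min = 138.929°, rainbow angle = 41.071°.
At 626 nm (n = 1.331): cos²i = 0.25719 → i = 59.527°, r = 40.356°, D_min = 137.630°, rainbow angle = 42.370°.
Angular width = |41.071° − 42.370°| = 1.299°.

1.30°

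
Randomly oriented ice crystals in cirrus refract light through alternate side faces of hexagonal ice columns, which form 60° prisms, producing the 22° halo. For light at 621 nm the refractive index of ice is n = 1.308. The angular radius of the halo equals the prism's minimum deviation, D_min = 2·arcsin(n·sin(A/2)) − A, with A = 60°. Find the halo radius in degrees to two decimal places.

21.69°

n·sin(A/2) = 1.308 × sin 30° = 1.308 × 0.5000 = 0.6540.
D_min = 2·arcsin(0.6540) − 60° = 2 × 40.844° − 60° = 21.688°.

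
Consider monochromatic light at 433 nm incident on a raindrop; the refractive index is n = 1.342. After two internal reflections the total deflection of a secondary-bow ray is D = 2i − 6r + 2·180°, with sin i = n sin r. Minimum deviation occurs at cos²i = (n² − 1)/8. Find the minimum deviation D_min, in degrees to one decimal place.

cos²i = (1.80096 − 1)/8 = 0.10012; i = arccos(0.31642) = 71.554°.
sin r = sin 71.554°/1.342 = 0.70687; r = 44.981°.
D_min = 2·71.554° − 6·44.981° + 360° = 233.222°.

233.2°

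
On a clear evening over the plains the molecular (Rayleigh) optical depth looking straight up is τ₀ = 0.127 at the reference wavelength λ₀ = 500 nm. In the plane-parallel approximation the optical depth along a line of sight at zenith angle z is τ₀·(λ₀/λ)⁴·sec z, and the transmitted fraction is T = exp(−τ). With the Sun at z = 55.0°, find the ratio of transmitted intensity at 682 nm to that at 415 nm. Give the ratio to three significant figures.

Airmass: sec 55.0° = 1.7434.
τ(682 nm) = 0.127 × (500/682)⁴ × 1.7434 = 0.127 × 0.2889 × 1.7434 = 0.0640.
τ(415 nm) = 0.127 × (500/415)⁴ × 1.7434 = 0.127 × 2.1071 × 1.7434 = 0.4666.
T(682)/T(415) = exp(τ_B − τ_A) = exp(0.4026) = 1.4957.

1.50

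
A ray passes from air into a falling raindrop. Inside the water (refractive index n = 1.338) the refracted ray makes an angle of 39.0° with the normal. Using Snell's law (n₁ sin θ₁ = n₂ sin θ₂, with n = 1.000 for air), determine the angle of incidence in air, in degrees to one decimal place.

Snell: sin θ_i = n · sin θ_r = 1.338 × sin 39.0° = 1.338 × 0.6293 = 0.8420.
θ_i = arcsin(0.8420) = 57.36°.

57.4°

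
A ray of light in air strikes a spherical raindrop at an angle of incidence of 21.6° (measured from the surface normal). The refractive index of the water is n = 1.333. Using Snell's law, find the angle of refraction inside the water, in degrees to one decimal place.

Snell: sin θ_r = sin θ_i / n = sin 21.6° / 1.333 = 0.3681 / 1.333 = 0.2762.
θ_r = arcsin(0.2762) = 16.03°.

16.0°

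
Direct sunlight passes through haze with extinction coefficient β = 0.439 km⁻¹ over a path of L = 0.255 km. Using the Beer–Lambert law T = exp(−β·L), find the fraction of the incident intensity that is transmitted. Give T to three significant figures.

τ = β·L = 0.439 × 0.255 = 0.1119.
T = exp(−0.1119) = 0.8941.

0.894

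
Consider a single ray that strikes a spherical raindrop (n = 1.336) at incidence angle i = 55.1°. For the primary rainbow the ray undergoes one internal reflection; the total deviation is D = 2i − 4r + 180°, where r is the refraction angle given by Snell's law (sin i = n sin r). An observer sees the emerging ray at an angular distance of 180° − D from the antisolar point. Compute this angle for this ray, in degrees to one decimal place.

41.3°

sin r = sin 55.1° / 1.336 = 0.8202/1.336 = 0.6139; r = 37.87°.
D = 2·55.1° − 4·37.87° + 180° = 110.20° − 151.48° + 180° = 138.72°.
Angle from antisolar point = 180° − D = 41.28°.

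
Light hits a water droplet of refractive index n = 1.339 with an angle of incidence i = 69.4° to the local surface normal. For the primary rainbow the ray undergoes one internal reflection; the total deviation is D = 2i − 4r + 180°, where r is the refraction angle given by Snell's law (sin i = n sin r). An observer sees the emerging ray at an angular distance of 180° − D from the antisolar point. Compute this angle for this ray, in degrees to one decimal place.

sin r = sin 69.4° / 1.339 = 0.9361/1.339 = 0.6991; r = 44.35°.
D = 2·69.4° − 4·44.35° + 180° = 138.80° − 177.41° + 180° = 141.39°.
Angle from antisolar point = 180° − D = 38.61°.

38.6°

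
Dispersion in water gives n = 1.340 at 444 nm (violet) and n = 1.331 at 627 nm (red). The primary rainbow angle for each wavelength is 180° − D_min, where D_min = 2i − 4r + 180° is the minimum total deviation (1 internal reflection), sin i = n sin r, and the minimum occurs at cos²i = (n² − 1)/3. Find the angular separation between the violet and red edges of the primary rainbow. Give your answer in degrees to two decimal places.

1.30°

At 444 nm (n = 1.340): cos²i = 0.26520 → i = 59.004°, r = 39.770°, D_min = 138.929°, rainbow angle = 41.071°.
At 627 nm (n = 1.331): cos²i = 0.25719 → i = 59.527°, r = 40.356°, D_min = 137.630°, rainbow angle = 42.370°.
Angular width = |41.071° − 42.370°| = 1.299°.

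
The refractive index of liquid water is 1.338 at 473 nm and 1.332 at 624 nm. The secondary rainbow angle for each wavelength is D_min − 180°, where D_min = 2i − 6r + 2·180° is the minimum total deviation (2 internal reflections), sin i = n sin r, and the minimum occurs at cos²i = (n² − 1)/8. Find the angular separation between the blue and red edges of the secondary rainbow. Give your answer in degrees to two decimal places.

1.56°

At 473 nm (n = 1.338): cos²i = 0.09878 → i = 71.682°, r = 45.195°, D_min = 232.193°, rainbow angle = 52.193°.
At 624 nm (n = 1.332): cos²i = 0.09678 → i = 71.875°, r = 45.520°, D_min = 230.628°, rainbow angle = 50.628°.
Angular width = |52.193° − 50.628°| = 1.564°.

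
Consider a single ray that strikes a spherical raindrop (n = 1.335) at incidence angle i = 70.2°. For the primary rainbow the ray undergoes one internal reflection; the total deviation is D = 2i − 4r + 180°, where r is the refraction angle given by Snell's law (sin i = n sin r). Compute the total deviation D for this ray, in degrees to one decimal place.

141.2°

sin r = sin 70.2° / 1.335 = 0.9409/1.335 = 0.7048; r = 44.81°.
D = 2·70.2° − 4·44.81° + 180° = 140.40° − 179.25° + 180° = 141.15°.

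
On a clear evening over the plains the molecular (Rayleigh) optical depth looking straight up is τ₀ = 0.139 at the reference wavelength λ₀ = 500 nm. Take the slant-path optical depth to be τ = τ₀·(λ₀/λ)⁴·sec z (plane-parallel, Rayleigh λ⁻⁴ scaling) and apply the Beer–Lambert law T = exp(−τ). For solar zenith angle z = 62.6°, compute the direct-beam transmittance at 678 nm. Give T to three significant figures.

sec 62.6° = 2.1730.
τ = 0.139 × (500/678)⁴ × 2.1730 = 0.139 × 0.2958 × 2.1730 = 0.0893.
T = exp(−0.0893) = 0.9145.

0.915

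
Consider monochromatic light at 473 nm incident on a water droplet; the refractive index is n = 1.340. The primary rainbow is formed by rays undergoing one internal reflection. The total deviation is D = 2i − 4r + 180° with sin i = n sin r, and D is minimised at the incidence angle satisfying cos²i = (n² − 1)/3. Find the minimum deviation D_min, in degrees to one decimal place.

cos²i = (1.79560 − 1)/3 = 0.26520; i = arccos(0.51498) = 59.004°.
sin r = sin 59.004°/1.340 = 0.63971; r = 39.770°.
D_min = 2·59.004° − 4·39.770° + 180° = 138.929°.

138.9°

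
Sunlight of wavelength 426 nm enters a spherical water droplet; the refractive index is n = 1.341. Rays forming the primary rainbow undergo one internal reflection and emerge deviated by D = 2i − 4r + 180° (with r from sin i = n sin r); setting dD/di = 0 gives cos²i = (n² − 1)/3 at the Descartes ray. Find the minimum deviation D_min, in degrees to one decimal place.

cos²i = (1.79828 − 1)/3 = 0.26609; i = arccos(0.51584) = 58.946°.
sin r = sin 58.946°/1.341 = 0.63884; r = 39.705°.
D_min = 2·58.946° − 4·39.705° + 180° = 139.071°.

139.1°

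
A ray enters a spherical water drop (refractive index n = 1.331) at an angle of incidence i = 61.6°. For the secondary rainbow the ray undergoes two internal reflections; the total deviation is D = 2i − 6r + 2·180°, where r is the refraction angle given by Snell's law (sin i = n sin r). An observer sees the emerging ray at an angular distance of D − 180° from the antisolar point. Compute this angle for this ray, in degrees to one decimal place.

55.0°

sin r = sin 61.6° / 1.331 = 0.8796/1.331 = 0.6609; r = 41.37°.
D = 2·61.6° − 6·41.37° + 2·180° = 123.20° − 248.21° + 360° = 234.99°.
Angle from antisolar point = D − 180° = 54.99°.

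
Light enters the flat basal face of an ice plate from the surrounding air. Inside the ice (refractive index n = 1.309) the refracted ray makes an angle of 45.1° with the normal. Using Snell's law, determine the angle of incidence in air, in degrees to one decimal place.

Snell: sin θ_i = n · sin θ_r = 1.309 × sin 45.1° = 1.309 × 0.7083 = 0.9272.
θ_i = arcsin(0.9272) = 68.01°.

68.0°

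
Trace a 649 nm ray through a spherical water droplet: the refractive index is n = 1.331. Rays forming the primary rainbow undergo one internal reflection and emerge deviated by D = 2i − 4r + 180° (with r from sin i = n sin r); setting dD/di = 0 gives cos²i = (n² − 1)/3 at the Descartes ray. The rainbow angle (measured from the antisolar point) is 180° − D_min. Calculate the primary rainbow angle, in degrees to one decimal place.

cos²i = (1.77156 − 1)/3 = 0.25719; i = arccos(0.50714) = 59.527°.
sin r = sin 59.527°/1.331 = 0.64753; r = 40.356°.
D_min = 2·59.527° − 4·40.356° + 180° = 137.630°.
Rainbow angle = 180° − D_min = 42.370°.

42.4°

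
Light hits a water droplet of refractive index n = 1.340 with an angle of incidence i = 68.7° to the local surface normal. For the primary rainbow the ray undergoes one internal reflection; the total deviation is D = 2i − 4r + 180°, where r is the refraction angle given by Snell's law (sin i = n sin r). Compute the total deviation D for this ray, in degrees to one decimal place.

141.2°

sin r = sin 68.7° / 1.340 = 0.9317/1.340 = 0.6953; r = 44.05°.
D = 2·68.7° − 4·44.05° + 180° = 137.40° − 176.20° + 180° = 141.20°.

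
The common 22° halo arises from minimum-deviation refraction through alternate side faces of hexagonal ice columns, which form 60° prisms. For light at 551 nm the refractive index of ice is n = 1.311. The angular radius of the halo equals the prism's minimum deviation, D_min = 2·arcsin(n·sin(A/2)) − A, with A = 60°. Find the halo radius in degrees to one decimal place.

n·sin(A/2) = 1.311 × sin 30° = 1.311 × 0.5000 = 0.6555.
D_min = 2·arcsin(0.6555) − 60° = 2 × 40.958° − 60° = 21.915°.

21.9°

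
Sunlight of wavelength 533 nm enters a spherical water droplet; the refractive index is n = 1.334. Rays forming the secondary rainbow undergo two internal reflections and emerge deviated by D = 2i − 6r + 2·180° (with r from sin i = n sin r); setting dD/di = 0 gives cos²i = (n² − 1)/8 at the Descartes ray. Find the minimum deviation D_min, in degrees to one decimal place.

cos²i = (1.77956 − 1)/8 = 0.09744; i = arccos(0.31216) = 71.810°.
sin r = sin 71.810°/1.334 = 0.71217; r = 45.411°.
D_min = 2·71.810° − 6·45.411° + 360° = 231.153°.

231.2°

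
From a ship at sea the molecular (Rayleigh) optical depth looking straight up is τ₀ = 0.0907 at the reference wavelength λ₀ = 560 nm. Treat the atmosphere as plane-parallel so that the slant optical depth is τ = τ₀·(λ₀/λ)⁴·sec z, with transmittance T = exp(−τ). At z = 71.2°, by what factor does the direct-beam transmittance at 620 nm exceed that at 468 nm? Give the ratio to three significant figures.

Airmass: sec 71.2° = 3.1030.
τ(620 nm) = 0.0907 × (560/620)⁴ × 3.1030 = 0.0907 × 0.6656 × 3.1030 = 0.1873.
τ(468 nm) = 0.0907 × (560/468)⁴ × 3.1030 = 0.0907 × 2.0501 × 3.1030 = 0.5770.
T(620)/T(468) = exp(τ_B − τ_A) = exp(0.3897) = 1.4765.

1.48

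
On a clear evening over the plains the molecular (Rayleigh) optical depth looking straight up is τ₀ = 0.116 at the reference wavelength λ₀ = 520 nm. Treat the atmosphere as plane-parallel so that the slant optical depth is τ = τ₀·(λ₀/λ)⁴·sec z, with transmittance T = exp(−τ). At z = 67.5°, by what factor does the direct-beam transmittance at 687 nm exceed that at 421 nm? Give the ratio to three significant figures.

1.83

Airmass: sec 67.5° = 2.6131.
τ(687 nm) = 0.116 × (520/687)⁴ × 2.6131 = 0.116 × 0.3282 × 2.6131 = 0.0995.
τ(421 nm) = 0.116 × (520/421)⁴ × 2.6131 = 0.116 × 2.3275 × 2.6131 = 0.7055.
T(687)/T(421) = exp(τ_B − τ_A) = exp(0.6060) = 1.8331.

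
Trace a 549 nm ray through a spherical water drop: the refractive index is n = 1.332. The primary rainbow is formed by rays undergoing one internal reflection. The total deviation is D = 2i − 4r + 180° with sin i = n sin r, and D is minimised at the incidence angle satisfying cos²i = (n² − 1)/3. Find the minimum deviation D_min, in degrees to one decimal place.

137.8°

cos²i = (1.77422 − 1)/3 = 0.25807; i = arccos(0.50801) = 59.469°.
sin r = sin 59.469°/1.332 = 0.64666; r = 40.290°.
D_min = 2·59.469° − 4·40.290° + 180° = 137.776°.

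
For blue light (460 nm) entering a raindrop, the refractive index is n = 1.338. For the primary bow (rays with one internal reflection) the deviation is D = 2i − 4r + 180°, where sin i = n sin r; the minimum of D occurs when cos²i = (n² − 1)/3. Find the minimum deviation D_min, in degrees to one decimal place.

cos²i = (1.79024 − 1)/3 = 0.26341; i = arccos(0.51324) = 59.120°.
sin r = sin 59.120°/1.338 = 0.64144; r = 39.899°.
D_min = 2·59.120° − 4·39.899° + 180° = 138.643°.

138.6°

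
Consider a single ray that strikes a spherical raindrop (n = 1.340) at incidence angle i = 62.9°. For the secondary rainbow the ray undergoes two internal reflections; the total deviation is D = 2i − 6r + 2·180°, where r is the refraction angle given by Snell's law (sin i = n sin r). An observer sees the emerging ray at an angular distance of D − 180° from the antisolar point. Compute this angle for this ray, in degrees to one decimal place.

sin r = sin 62.9° / 1.340 = 0.8902/1.340 = 0.6643; r = 41.63°.
D = 2·62.9° − 6·41.63° + 2·180° = 125.80° − 249.79° + 360° = 236.01°.
Angle from antisolar point = D − 180° = 56.01°.

56.0°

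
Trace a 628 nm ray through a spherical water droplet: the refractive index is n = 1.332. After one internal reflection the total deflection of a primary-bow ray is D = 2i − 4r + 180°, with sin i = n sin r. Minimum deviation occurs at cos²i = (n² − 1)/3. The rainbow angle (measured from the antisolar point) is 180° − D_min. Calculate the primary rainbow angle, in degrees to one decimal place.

42.2°

cos²i = (1.77422 − 1)/3 = 0.25807; i = arccos(0.50801) = 59.469°.
sin r = sin 59.469°/1.332 = 0.64666; r = 40.290°.
D_min = 2·59.469° − 4·40.290° + 180° = 137.776°.
Rainbow angle = 180° − D_min = 42.224°.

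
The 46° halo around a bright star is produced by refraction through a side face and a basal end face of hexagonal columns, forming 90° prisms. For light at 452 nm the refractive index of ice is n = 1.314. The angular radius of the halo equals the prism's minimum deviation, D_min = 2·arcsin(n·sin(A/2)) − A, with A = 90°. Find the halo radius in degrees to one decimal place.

46.6°

n·sin(A/2) = 1.314 × sin 45° = 1.314 × 0.7071 = 0.9291.
D_min = 2·arcsin(0.9291) − 90° = 2 × 68.301° − 90° = 46.602°.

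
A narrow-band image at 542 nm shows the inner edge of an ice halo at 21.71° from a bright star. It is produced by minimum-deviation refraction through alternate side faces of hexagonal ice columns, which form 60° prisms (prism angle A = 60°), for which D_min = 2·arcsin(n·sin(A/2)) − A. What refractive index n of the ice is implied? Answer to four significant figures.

Rearranging: n = sin((D_min + A)/2) / sin(A/2).
(D_min + A)/2 = (21.71° + 60°)/2 = 40.855°.
n = sin 40.855° / sin 30° = 0.6541 / 0.5000 = 1.3083.

1.308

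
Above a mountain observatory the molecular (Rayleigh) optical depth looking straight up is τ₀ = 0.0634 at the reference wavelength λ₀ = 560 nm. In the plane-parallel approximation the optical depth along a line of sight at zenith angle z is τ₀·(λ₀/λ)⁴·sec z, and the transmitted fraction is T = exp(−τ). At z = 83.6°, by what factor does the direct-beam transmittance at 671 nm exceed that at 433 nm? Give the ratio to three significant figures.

Airmass: sec 83.6° = 8.9711.
τ(671 nm) = 0.0634 × (560/671)⁴ × 8.9711 = 0.0634 × 0.4851 × 8.9711 = 0.2759.
τ(433 nm) = 0.0634 × (560/433)⁴ × 8.9711 = 0.0634 × 2.7977 × 8.9711 = 1.5912.
T(671)/T(433) = exp(τ_B − τ_A) = exp(1.3153) = 3.7259.

3.73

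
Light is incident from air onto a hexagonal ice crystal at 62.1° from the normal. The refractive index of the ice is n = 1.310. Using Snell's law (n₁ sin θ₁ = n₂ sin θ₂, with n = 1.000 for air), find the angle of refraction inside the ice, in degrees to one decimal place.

42.4°

Snell: sin θ_r = sin θ_i / n = sin 62.1° / 1.310 = 0.8838 / 1.310 = 0.6746.
θ_r = arcsin(0.6746) = 42.43°.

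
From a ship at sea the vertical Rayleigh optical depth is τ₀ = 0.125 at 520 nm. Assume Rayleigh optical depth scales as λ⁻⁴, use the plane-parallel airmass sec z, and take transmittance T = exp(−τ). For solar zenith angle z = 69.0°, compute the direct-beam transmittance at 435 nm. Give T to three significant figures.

sec 69.0° = 2.7904.
τ = 0.125 × (520/435)⁴ × 2.7904 = 0.125 × 2.0420 × 2.7904 = 0.7123.
T = exp(−0.7123) = 0.4905.

0.491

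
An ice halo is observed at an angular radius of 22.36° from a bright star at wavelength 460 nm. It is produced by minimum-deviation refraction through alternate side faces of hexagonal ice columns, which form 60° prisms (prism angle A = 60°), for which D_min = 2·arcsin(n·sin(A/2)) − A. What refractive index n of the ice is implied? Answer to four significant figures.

Rearranging: n = sin((D_min + A)/2) / sin(A/2).
(D_min + A)/2 = (22.36° + 60°)/2 = 41.180°.
n = sin 41.180° / sin 30° = 0.6584 / 0.5000 = 1.3169.

1.317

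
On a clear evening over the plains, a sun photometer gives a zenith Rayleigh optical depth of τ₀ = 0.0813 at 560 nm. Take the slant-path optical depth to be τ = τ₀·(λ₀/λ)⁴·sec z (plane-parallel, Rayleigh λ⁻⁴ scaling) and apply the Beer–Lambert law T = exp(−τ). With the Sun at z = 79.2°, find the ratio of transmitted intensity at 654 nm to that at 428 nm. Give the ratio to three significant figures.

2.82

Airmass: sec 79.2° = 5.3367.
τ(654 nm) = 0.0813 × (560/654)⁴ × 5.3367 = 0.0813 × 0.5376 × 5.3367 = 0.2332.
τ(428 nm) = 0.0813 × (560/428)⁴ × 5.3367 = 0.0813 × 2.9307 × 5.3367 = 1.2716.
T(654)/T(428) = exp(τ_B − τ_A) = exp(1.0383) = 2.8245.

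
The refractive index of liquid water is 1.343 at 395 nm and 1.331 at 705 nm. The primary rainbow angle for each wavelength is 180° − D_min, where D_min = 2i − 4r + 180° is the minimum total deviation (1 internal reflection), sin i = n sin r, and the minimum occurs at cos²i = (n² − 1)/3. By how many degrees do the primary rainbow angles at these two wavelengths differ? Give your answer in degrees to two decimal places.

1.72°

At 395 nm (n = 1.343): cos²i = 0.26788 → i = 58.830°, r = 39.577°, D_min = 139.354°, rainbow angle = 40.646°.
At 705 nm (n = 1.331): cos²i = 0.25719 → i = 59.527°, r = 40.356°, D_min = 137.630°, rainbow angle = 42.370°.
Angular width = |40.646° − 42.370°| = 1.724°.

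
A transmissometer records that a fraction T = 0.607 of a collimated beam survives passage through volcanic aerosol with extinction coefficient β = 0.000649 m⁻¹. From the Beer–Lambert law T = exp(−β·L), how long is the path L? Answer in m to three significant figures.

Beer–Lambert: T = exp(−βL) ⇒ L = −ln(T)/β = −ln(0.607)/0.000649 = 0.4992/0.000649 = 769.2 m.

769 m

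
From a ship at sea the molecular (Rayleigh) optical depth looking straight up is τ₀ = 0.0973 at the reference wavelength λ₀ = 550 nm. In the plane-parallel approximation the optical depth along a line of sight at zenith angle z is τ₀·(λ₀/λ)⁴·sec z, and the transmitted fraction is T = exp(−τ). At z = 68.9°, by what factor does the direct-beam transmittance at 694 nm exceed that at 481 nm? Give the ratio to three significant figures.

Airmass: sec 68.9° = 2.7778.
τ(694 nm) = 0.0973 × (550/694)⁴ × 2.7778 = 0.0973 × 0.3945 × 2.7778 = 0.1066.
τ(481 nm) = 0.0973 × (550/481)⁴ × 2.7778 = 0.0973 × 1.7095 × 2.7778 = 0.4620.
T(694)/T(481) = exp(τ_B − τ_A) = exp(0.3554) = 1.4268.

1.43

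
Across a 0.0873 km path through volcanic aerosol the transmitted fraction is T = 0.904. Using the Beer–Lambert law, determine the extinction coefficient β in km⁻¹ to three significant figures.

Beer–Lambert: T = exp(−βL) ⇒ β = −ln(T)/L = −ln(0.904)/0.0873 = 0.1009/0.0873 = 1.156 km⁻¹.

1.16 km⁻¹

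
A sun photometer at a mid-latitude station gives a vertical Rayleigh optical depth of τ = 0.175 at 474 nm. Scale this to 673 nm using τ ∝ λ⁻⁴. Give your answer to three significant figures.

0.0431

τ(673 nm) = τ(474 nm) × (474/673)⁴ = 0.175 × (0.7043)⁴ = 0.175 × 0.2461 = 0.0431.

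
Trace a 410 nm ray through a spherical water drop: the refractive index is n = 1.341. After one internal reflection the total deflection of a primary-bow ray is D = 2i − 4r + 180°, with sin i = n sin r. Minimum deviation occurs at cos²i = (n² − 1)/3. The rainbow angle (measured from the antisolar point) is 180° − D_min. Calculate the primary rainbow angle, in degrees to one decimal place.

40.9°

cos²i = (1.79828 − 1)/3 = 0.26609; i = arccos(0.51584) = 58.946°.
sin r = sin 58.946°/1.341 = 0.63884; r = 39.705°.
D_min = 2·58.946° − 4·39.705° + 180° = 139.071°.
Rainbow angle = 180° − D_min = 40.929°.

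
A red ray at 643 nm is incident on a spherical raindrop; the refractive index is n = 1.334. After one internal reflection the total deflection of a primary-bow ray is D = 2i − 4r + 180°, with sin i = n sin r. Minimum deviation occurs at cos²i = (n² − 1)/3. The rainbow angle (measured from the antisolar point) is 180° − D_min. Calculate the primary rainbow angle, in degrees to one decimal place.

cos²i = (1.77956 − 1)/3 = 0.25985; i = arccos(0.50976) = 59.352°.
sin r = sin 59.352°/1.334 = 0.64492; r = 40.159°.
D_min = 2·59.352° − 4·40.159° + 180° = 138.067°.
Rainbow angle = 180° − D_min = 41.933°.

41.9°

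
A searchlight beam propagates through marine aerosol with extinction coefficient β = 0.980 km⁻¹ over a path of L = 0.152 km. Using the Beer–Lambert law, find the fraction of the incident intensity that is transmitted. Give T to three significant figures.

τ = β·L = 0.980 × 0.152 = 0.1490.
T = exp(−0.1490) = 0.8616.

0.862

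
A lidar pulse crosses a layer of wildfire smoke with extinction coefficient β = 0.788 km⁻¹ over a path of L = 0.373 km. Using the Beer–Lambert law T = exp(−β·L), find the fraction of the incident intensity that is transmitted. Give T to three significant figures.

0.745

τ = β·L = 0.788 × 0.373 = 0.2939.
T = exp(−0.2939) = 0.7453.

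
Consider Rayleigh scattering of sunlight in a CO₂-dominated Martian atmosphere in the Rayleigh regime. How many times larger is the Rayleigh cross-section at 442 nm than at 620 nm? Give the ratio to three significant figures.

Rayleigh scattering ∝ λ⁻⁴, so the ratio of coefficients is the inverse fourth power of the wavelength ratio.
σ(442)/σ(620) = (620/442)⁴ = (1.4027)⁴ = 3.871.

3.87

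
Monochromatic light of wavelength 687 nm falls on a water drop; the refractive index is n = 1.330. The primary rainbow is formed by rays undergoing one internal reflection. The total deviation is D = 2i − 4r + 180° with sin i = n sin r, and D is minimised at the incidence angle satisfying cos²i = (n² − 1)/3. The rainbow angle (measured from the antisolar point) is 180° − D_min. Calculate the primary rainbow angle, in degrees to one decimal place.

42.5°

cos²i = (1.76890 − 1)/3 = 0.25630; i = arccos(0.50626) = 59.585°.
sin r = sin 59.585°/1.330 = 0.64841; r = 40.422°.
D_min = 2·59.585° − 4·40.422° + 180° = 137.484°.
Rainbow angle = 180° − D_min = 42.516°.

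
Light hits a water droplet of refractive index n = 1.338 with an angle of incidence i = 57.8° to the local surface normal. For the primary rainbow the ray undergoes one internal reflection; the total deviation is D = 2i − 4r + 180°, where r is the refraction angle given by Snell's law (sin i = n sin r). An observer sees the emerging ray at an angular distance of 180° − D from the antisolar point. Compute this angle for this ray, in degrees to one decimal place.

41.3°

sin r = sin 57.8° / 1.338 = 0.8462/1.338 = 0.6324; r = 39.23°.
D = 2·57.8° − 4·39.23° + 180° = 115.60° − 156.92° + 180° = 138.68°.
Angle from antisolar point = 180° − D = 41.32°.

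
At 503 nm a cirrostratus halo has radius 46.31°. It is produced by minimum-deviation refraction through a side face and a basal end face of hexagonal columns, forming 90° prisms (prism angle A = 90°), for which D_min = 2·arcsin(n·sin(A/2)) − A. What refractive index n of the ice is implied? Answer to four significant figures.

Rearranging: n = sin((D_min + A)/2) / sin(A/2).
(D_min + A)/2 = (46.31° + 90°)/2 = 68.155°.
n = sin 68.155° / sin 45° = 0.9282 / 0.7071 = 1.3127.

1.313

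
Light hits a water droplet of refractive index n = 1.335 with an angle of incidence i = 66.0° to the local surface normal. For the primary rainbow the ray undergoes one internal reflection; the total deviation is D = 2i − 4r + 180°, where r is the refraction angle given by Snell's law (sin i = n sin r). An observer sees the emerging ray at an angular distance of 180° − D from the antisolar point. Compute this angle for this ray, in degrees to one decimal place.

40.7°

sin r = sin 66.0° / 1.335 = 0.9135/1.335 = 0.6843; r = 43.18°.
D = 2·66.0° − 4·43.18° + 180° = 132.00° − 172.72° + 180° = 139.28°.
Angle from antisolar point = 180° − D = 40.72°.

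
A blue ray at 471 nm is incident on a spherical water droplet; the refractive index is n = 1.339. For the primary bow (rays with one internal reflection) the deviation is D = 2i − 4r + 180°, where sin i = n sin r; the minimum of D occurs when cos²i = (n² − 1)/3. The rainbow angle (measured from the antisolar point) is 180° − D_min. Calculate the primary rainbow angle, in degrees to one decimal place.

41.2°

cos²i = (1.79292 − 1)/3 = 0.26431; i = arccos(0.51411) = 59.062°.
sin r = sin 59.062°/1.339 = 0.64057; r = 39.834°.
D_min = 2·59.062° − 4·39.834° + 180° = 138.786°.
Rainbow angle = 180° − D_min = 41.214°.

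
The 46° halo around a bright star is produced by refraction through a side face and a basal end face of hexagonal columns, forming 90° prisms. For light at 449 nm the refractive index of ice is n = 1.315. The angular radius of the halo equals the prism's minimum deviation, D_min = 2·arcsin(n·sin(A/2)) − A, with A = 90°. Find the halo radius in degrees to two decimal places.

46.82°

n·sin(A/2) = 1.315 × sin 45° = 1.315 × 0.7071 = 0.9298.
D_min = 2·arcsin(0.9298) − 90° = 2 × 68.411° − 90° = 46.821°.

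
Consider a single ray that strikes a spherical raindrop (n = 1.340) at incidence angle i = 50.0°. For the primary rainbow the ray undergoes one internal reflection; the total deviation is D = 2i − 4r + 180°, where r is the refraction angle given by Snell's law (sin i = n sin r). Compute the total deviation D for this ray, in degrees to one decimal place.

sin r = sin 50.0° / 1.340 = 0.7660/1.340 = 0.5717; r = 34.87°.
D = 2·50.0° − 4·34.87° + 180° = 100.00° − 139.47° + 180° = 140.53°.

140.5°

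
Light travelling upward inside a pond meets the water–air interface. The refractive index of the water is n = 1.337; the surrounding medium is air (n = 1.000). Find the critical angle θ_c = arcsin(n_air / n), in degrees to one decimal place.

48.4°

sin θ_c = n_air / n = 1.000 / 1.337 = 0.7479.
θ_c = arcsin(0.7479) = 48.41°.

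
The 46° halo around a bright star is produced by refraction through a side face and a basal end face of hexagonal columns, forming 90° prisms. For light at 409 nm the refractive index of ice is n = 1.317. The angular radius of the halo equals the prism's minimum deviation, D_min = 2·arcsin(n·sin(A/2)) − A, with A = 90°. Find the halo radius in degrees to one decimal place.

n·sin(A/2) = 1.317 × sin 45° = 1.317 × 0.7071 = 0.9313.
D_min = 2·arcsin(0.9313) − 90° = 2 × 68.632° − 90° = 47.264°.

47.3°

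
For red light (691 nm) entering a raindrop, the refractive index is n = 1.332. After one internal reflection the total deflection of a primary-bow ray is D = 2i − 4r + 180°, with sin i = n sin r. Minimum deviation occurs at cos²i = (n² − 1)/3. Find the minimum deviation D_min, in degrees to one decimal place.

cos²i = (1.77422 − 1)/3 = 0.25807; i = arccos(0.50801) = 59.469°.
sin r = sin 59.469°/1.332 = 0.64666; r = 40.290°.
D_min = 2·59.469° − 4·40.290° + 180° = 137.776°.

137.8°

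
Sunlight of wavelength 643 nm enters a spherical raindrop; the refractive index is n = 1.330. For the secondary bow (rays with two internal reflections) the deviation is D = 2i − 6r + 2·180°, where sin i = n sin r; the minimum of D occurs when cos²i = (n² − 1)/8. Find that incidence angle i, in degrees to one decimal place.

71.9°

cos²i = (1.330² − 1)/8 = (1.76890 − 1)/8 = 0.09611.
cos i = 0.31002, so i = 71.940°.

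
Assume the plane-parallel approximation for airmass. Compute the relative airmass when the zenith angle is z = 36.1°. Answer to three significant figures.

1.24

X = sec z = 1/cos 36.1° = 1/0.8080 = 1.2376.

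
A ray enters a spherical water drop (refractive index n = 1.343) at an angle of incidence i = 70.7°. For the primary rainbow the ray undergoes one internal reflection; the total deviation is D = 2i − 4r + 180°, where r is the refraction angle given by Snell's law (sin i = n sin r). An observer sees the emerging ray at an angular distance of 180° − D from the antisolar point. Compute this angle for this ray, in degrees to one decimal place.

sin r = sin 70.7° / 1.343 = 0.9438/1.343 = 0.7028; r = 44.65°.
D = 2·70.7° − 4·44.65° + 180° = 141.40° − 178.59° + 180° = 142.81°.
Angle from antisolar point = 180° − D = 37.19°.

37.2°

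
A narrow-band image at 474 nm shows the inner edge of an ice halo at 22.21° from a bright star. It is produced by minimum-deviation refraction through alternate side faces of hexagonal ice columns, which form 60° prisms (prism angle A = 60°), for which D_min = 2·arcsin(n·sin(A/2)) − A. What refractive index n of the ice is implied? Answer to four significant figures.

Rearranging: n = sin((D_min + A)/2) / sin(A/2).
(D_min + A)/2 = (22.21° + 60°)/2 = 41.105°.
n = sin 41.105° / sin 30° = 0.6574 / 0.5000 = 1.3149.

1.315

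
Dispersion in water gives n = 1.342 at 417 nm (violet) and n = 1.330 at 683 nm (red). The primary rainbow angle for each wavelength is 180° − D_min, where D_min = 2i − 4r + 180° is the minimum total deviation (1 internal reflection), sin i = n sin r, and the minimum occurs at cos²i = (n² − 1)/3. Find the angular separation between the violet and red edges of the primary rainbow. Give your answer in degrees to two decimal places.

At 417 nm (n = 1.342): cos²i = 0.26699 → i = 58.888°, r = 39.641°, D_min = 139.213°, rainbow angle = 40.787°.
At 683 nm (n = 1.330): cos²i = 0.25630 → i = 59.585°, r = 40.422°, D_min = 137.484°, rainbow angle = 42.516°.
Angular width = |40.787° − 42.516°| = 1.729°.

1.73°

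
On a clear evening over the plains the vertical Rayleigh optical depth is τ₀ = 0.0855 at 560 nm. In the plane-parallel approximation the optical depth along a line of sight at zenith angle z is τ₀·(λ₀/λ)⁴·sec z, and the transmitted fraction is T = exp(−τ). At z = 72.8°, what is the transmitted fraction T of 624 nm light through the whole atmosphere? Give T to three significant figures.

0.829

sec 72.8° = 3.3817.
τ = 0.0855 × (560/624)⁴ × 3.3817 = 0.0855 × 0.6487 × 3.3817 = 0.1875.
T = exp(−0.1875) = 0.8290.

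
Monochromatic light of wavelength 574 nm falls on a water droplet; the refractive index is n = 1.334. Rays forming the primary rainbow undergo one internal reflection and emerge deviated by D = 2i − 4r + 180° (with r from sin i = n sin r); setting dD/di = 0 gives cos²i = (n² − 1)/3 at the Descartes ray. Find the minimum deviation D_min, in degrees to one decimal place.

138.1°

cos²i = (1.77956 − 1)/3 = 0.25985; i = arccos(0.50976) = 59.352°.
sin r = sin 59.352°/1.334 = 0.64492; r = 40.159°.
D_min = 2·59.352° − 4·40.159° + 180° = 138.067°.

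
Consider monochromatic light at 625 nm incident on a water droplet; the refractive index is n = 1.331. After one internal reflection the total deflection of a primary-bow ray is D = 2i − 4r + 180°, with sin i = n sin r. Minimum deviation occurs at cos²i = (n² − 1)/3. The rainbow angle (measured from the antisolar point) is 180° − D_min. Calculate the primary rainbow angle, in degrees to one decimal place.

42.4°

cos²i = (1.77156 − 1)/3 = 0.25719; i = arccos(0.50714) = 59.527°.
sin r = sin 59.527°/1.331 = 0.64753; r = 40.356°.
D_min = 2·59.527° − 4·40.356° + 180° = 137.630°.
Rainbow angle = 180° − D_min = 42.370°.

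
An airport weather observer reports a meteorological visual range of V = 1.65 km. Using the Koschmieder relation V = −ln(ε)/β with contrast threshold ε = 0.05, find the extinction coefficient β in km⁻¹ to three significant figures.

β = −ln(0.05) / V = 2.996 / 1.65 = 1.8156 km⁻¹.

1.82 km⁻¹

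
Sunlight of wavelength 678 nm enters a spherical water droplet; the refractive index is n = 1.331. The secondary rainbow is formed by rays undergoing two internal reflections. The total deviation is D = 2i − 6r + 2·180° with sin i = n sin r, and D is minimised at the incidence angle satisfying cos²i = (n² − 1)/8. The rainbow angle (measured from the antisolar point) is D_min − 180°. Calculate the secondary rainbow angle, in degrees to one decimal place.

cos²i = (1.77156 − 1)/8 = 0.09645; i = arccos(0.31056) = 71.907°.
sin r = sin 71.907°/1.331 = 0.71417; r = 45.575°.
D_min = 2·71.907° − 6·45.575° + 360° = 230.365°.
Rainbow angle = D_min − 180° = 50.365°.

50.4°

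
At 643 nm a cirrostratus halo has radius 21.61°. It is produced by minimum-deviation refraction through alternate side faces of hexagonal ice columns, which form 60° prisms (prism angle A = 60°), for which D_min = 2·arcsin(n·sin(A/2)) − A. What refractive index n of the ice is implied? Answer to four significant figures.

1.307

Rearranging: n = sin((D_min + A)/2) / sin(A/2).
(D_min + A)/2 = (21.61° + 60°)/2 = 40.805°.
n = sin 40.805° / sin 30° = 0.6535 / 0.5000 = 1.3070.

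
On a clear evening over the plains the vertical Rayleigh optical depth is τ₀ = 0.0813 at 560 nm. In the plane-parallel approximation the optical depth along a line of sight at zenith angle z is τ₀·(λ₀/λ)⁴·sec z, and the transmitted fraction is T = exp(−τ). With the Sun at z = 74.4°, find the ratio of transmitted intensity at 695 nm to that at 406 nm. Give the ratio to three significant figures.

Airmass: sec 74.4° = 3.7186.
τ(695 nm) = 0.0813 × (560/695)⁴ × 3.7186 = 0.0813 × 0.4215 × 3.7186 = 0.1274.
τ(406 nm) = 0.0813 × (560/406)⁴ × 3.7186 = 0.0813 × 3.6195 × 3.7186 = 1.0942.
T(695)/T(406) = exp(τ_B − τ_A) = exp(0.9668) = 2.6296.

2.63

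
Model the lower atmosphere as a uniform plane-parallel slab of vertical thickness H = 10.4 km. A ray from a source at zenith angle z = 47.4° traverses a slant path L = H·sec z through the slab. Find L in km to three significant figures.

sec z = 1/cos 47.4° = 1.4774.
L = 10.4 × 1.4774 = 15.365 km.

15.4 km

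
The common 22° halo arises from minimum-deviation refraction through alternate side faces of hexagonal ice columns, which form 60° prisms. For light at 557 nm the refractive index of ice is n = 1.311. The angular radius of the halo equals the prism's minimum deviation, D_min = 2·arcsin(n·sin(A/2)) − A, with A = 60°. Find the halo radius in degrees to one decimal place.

n·sin(A/2) = 1.311 × sin 30° = 1.311 × 0.5000 = 0.6555.
D_min = 2·arcsin(0.6555) − 60° = 2 × 40.958° − 60° = 21.915°.

21.9°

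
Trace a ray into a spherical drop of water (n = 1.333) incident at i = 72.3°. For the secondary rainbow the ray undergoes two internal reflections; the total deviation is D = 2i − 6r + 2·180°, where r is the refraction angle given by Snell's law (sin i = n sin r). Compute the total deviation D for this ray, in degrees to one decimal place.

sin r = sin 72.3° / 1.333 = 0.9527/1.333 = 0.7147; r = 45.62°.
D = 2·72.3° − 6·45.62° + 2·180° = 144.60° − 273.70° + 360° = 230.90°.

230.9°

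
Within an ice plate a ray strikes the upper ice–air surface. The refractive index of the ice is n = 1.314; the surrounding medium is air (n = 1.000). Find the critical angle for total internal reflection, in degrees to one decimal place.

49.6°

sin θ_c = n_air / n = 1.000 / 1.314 = 0.7610.
θ_c = arcsin(0.7610) = 49.56°.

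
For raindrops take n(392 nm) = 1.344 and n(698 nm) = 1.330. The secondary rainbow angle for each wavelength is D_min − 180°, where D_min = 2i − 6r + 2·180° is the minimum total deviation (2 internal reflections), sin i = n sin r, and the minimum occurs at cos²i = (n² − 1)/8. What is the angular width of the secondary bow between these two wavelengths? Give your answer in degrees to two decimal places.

At 392 nm (n = 1.344): cos²i = 0.10079 → i = 71.490°, r = 44.874°, D_min = 233.733°, rainbow angle = 53.733°.
At 698 nm (n = 1.330): cos²i = 0.09611 → i = 71.940°, r = 45.630°, D_min = 230.101°, rainbow angle = 50.101°.
Angular width = |53.733° − 50.101°| = 3.632°.

3.63°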